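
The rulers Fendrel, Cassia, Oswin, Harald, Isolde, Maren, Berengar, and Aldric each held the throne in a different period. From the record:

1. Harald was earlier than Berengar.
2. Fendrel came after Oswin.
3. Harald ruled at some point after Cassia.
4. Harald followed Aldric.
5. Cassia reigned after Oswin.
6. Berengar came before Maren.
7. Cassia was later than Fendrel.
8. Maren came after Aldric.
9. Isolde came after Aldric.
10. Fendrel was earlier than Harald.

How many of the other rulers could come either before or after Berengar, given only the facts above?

Forced before Berengar: Aldric, Cassia, Fendrel, Harald, and Oswin; forced after Berengar: Maren.
That leaves Isolde with no forced order relative to Berengar — 1.

1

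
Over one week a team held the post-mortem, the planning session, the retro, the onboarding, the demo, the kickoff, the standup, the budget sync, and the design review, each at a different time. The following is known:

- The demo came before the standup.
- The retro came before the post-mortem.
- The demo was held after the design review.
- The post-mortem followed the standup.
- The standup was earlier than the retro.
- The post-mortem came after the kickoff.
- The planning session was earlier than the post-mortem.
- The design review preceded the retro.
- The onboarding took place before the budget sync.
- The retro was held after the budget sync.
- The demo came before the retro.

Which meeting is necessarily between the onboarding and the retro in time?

the budget sync

Tracing the constraints gives the onboarding → the budget sync → the retro, so the budget sync sits after the onboarding and before the retro.
No other meeting is forced both after the onboarding and before the retro.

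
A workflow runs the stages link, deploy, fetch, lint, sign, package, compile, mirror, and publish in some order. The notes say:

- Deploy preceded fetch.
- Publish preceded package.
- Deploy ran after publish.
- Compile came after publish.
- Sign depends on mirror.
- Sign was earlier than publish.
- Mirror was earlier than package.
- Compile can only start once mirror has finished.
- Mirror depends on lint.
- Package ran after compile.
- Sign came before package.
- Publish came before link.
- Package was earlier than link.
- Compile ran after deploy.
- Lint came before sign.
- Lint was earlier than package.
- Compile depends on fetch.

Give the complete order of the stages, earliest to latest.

The constraints fix every adjacent pair, so only one ordering works:
lint → mirror → sign → publish → deploy → fetch → compile → package → link.

lint, mirror, sign, publish, deploy, fetch, compile, package, link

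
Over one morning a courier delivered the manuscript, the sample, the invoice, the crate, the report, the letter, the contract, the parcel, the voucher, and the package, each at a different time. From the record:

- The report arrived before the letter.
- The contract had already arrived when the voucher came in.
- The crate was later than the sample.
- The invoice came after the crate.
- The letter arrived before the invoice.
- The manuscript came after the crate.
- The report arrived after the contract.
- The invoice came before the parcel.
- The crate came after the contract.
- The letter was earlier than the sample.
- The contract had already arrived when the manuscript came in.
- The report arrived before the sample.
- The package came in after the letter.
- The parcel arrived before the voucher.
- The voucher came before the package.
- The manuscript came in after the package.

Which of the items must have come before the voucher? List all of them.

Directly stated before the voucher: the contract and the parcel.
The crate reaches the voucher via the crate → the invoice → the parcel → the voucher.
The invoice reaches the voucher via the invoice → the parcel → the voucher.
The letter reaches the voucher via the letter → the invoice → the parcel → the voucher.
Likewise the report and the sample each reach the voucher by chaining the stated constraints.
No chain forces the package (or any of the others) ahead of the voucher.

the contract, the crate, the invoice, the letter, the parcel, the report, the sample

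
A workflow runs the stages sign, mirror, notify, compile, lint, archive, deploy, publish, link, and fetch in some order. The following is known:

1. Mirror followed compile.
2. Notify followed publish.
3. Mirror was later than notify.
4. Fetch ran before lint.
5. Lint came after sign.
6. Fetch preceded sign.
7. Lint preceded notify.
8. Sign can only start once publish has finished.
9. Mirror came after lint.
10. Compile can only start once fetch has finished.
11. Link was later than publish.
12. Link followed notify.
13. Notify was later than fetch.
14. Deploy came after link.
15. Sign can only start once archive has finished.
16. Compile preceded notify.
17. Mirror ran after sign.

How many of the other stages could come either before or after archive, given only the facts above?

Forced after archive: deploy, link, lint, mirror, notify, and sign.
That leaves compile, fetch, and publish with no forced order relative to archive — 3.

3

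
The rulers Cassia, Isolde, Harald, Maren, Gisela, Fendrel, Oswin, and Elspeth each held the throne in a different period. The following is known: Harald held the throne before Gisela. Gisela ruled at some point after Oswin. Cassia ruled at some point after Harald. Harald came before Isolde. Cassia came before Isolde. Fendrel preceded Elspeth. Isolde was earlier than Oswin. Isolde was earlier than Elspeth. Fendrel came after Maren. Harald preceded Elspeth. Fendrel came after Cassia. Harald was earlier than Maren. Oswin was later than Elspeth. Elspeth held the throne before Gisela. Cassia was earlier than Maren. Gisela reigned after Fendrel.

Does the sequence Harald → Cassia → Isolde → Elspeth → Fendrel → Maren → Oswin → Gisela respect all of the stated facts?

The constraints require Maren before Fendrel, but in the proposed sequence Fendrel appears ahead of Maren. That one violation is enough.

no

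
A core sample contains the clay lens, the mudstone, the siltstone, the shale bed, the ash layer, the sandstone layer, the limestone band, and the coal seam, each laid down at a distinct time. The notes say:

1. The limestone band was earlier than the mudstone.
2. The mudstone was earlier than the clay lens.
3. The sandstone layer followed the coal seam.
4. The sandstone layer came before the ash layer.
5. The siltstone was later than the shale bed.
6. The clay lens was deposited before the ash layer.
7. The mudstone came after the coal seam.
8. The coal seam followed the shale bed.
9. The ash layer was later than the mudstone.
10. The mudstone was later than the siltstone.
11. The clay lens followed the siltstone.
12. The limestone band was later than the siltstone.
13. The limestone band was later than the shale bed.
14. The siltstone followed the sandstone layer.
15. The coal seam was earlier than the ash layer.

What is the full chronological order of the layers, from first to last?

The constraints fix every adjacent pair, so only one ordering works:
the shale bed → the coal seam → the sandstone layer → the siltstone → the limestone band → the mudstone → the clay lens → the ash layer.

the shale bed, the coal seam, the sandstone layer, the siltstone, the limestone band, the mudstone, the clay lens, the ash layer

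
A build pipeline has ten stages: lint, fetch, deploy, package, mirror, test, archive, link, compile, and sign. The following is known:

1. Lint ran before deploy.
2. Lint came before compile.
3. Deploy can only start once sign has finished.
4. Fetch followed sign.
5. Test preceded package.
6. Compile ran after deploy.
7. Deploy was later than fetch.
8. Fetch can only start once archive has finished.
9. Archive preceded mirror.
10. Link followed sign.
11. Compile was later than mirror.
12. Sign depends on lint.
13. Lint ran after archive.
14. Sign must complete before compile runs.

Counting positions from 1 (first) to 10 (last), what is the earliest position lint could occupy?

2

Archive must come before lint — 1 forced predecessor.
Nothing else is forced ahead of lint, so its earliest slot is position 1 + 1 = 2.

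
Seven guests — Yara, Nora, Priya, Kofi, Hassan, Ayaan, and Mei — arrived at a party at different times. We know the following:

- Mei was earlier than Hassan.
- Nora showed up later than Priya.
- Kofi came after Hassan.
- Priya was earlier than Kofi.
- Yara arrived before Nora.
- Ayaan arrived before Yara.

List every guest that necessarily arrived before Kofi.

Directly stated before Kofi: Hassan and Priya.
Mei reaches Kofi via Mei → Hassan → Kofi.

Hassan, Mei, Priya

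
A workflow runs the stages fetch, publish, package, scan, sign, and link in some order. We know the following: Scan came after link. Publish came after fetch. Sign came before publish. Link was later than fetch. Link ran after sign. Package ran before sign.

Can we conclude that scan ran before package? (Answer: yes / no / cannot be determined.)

no

Tracing the constraints gives package → sign → link → scan, so package must come before scan.
That means scan cannot be before package.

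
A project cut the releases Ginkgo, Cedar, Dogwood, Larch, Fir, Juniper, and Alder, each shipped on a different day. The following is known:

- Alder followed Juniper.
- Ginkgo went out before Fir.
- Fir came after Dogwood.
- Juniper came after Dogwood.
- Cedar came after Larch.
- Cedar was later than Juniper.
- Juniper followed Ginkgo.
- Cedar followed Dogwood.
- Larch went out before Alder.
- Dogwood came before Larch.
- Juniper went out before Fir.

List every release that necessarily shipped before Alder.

Directly stated before Alder: Juniper and Larch.
Dogwood reaches Alder via Dogwood → Larch → Alder.
Ginkgo reaches Alder via Ginkgo → Juniper → Alder.
No chain forces Cedar (or any of the others) ahead of Alder.

Dogwood, Ginkgo, Juniper, Larch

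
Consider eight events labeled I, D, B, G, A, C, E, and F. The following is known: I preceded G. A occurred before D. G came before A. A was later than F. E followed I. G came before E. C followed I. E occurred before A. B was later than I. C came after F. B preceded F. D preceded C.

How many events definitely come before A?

Directly stated before A: E, F, and G.
B reaches A via B → F → A.
I reaches A via I → E → A.
No chain forces D (or any of the others) ahead of A.
That's B, E, F, G, and I — 5 in all.

5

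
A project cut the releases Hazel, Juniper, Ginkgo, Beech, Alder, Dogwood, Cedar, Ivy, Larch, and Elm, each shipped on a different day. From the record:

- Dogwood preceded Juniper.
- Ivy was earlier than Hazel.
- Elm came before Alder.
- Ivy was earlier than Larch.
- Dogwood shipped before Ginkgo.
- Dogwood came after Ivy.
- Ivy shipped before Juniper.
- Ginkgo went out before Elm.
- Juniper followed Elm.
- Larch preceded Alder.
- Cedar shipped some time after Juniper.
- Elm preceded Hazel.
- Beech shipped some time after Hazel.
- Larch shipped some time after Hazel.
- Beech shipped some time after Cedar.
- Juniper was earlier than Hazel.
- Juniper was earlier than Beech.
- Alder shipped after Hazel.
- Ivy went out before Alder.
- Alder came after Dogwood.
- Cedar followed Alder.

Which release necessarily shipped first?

Ivy has a chain of constraints placing it before every other release, so Ivy must be first.

Ivy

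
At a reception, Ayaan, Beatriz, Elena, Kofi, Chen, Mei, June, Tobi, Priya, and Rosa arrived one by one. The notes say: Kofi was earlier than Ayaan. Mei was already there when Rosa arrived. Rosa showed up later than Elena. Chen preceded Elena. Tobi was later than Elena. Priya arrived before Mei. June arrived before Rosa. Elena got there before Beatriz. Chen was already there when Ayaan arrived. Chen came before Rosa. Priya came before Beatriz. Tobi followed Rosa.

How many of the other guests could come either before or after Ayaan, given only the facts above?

7

Forced before Ayaan: Chen and Kofi.
That leaves Beatriz, Elena, June, Mei, Priya, Rosa, and Tobi with no forced order relative to Ayaan — 7.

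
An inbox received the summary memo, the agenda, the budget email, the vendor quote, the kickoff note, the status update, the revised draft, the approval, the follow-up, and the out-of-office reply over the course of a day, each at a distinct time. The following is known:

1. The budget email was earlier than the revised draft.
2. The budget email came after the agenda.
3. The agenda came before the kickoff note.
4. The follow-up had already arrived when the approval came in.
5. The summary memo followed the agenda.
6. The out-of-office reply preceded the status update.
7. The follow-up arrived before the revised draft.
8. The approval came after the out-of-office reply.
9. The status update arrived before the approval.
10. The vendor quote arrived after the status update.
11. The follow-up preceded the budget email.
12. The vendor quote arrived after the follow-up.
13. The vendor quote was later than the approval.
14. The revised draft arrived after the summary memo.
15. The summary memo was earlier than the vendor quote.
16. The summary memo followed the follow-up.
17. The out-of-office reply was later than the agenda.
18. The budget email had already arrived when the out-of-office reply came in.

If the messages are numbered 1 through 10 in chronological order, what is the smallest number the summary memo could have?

3

The agenda and the follow-up must both come before the summary memo — 2 forced predecessors.
Nothing else is forced ahead of the summary memo, so its earliest slot is position 2 + 1 = 3.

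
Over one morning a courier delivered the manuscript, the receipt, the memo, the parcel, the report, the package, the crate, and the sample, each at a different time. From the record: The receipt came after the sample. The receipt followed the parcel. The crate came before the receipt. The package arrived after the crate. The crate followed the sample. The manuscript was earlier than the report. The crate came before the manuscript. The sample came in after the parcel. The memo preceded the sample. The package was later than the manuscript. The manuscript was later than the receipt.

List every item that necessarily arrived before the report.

Directly stated before the report: the manuscript.
The crate reaches the report via the crate → the manuscript → the report.
The memo reaches the report via the memo → the sample → the receipt → the manuscript → the report.
The parcel reaches the report via the parcel → the receipt → the manuscript → the report.
Likewise the receipt and the sample each reach the report by chaining the stated constraints.
No chain forces the package ahead of the report.

the crate, the manuscript, the memo, the parcel, the receipt, the sample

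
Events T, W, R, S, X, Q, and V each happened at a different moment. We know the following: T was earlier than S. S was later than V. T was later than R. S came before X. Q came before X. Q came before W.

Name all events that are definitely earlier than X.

Q, R, S, T, V

Directly stated before X: Q and S.
R reaches X via R → T → S → X.
T reaches X via T → S → X.
V reaches X via V → S → X.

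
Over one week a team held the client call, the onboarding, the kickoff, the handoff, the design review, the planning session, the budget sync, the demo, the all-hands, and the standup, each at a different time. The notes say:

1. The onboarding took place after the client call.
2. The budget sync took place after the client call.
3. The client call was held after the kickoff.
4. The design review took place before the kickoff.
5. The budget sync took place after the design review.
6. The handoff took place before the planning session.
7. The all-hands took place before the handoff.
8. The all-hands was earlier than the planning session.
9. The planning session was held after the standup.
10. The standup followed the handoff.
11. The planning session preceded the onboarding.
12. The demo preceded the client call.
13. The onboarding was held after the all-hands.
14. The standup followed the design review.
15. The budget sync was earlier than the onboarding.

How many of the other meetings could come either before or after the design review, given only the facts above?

3

Forced after the design review: the budget sync, the client call, the kickoff, the onboarding, the planning session, and the standup.
That leaves the all-hands, the demo, and the handoff with no forced order relative to the design review — 3.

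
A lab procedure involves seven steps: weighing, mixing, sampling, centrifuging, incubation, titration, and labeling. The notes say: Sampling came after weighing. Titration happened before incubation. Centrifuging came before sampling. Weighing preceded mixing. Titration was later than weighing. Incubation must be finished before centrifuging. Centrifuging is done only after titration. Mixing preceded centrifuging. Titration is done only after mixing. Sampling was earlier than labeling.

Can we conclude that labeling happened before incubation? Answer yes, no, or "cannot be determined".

Tracing the constraints gives incubation → centrifuging → sampling → labeling, so incubation must come before labeling.
That means labeling cannot be before incubation.

no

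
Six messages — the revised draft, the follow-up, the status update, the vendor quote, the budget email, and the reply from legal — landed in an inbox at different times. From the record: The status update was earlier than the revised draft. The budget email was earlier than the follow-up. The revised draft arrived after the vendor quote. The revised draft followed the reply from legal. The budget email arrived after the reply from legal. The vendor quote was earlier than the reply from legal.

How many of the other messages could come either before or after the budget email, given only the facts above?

2

Forced before the budget email: the reply from legal and the vendor quote; forced after the budget email: the follow-up.
That leaves the revised draft and the status update with no forced order relative to the budget email — 2.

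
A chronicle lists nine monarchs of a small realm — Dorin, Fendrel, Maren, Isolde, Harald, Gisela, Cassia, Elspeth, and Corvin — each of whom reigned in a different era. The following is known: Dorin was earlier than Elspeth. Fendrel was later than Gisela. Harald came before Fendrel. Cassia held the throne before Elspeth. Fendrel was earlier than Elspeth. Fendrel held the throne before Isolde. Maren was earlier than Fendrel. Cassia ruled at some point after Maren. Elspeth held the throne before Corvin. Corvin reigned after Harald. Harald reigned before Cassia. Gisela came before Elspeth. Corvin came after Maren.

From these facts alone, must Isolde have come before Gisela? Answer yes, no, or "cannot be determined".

no

Tracing the constraints gives Gisela → Fendrel → Isolde, so Gisela must come before Isolde.
That means Isolde cannot be before Gisela.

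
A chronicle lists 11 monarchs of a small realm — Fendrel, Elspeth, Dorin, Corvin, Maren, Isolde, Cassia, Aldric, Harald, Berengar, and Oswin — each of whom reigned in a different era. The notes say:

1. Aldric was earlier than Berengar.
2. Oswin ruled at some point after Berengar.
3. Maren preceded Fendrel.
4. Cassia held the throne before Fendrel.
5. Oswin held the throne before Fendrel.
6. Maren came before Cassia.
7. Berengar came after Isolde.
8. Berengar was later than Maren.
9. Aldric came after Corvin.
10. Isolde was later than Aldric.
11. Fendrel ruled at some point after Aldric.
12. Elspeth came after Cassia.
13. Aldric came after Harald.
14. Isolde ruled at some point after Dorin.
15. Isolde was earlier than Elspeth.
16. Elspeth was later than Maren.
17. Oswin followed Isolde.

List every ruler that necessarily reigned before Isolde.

Directly stated before Isolde: Aldric and Dorin.
Corvin reaches Isolde via Corvin → Aldric → Isolde.
Harald reaches Isolde via Harald → Aldric → Isolde.

Aldric, Corvin, Dorin, Harald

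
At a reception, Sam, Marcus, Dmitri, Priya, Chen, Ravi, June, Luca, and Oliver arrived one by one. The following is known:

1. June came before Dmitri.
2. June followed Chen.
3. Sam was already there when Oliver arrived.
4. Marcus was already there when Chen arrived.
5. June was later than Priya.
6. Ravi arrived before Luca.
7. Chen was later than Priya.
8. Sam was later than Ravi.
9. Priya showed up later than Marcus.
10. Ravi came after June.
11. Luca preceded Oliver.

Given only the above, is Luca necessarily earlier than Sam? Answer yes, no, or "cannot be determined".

No chain of stated constraints runs from Luca to Sam, and none runs from Sam to Luca either.
So the relative order of Luca and Sam is not fixed by the given facts.

cannot be determined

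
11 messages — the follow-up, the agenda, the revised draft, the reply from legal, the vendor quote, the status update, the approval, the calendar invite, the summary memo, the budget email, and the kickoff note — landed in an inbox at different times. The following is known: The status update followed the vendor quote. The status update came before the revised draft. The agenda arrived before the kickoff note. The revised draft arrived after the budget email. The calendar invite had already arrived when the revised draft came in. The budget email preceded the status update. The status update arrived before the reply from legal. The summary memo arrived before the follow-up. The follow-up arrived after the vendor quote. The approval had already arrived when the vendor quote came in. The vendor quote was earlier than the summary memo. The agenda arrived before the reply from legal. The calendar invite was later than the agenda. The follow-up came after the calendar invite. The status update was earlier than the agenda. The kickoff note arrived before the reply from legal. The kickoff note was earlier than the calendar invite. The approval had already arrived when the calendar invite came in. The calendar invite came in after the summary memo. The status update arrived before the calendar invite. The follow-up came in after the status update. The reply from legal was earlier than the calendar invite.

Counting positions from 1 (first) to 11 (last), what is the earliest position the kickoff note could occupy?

6

The agenda, the approval, the budget email, the status update, and the vendor quote must all come before the kickoff note — 5 forced predecessors.
Nothing else is forced ahead of the kickoff note, so its earliest slot is position 5 + 1 = 6.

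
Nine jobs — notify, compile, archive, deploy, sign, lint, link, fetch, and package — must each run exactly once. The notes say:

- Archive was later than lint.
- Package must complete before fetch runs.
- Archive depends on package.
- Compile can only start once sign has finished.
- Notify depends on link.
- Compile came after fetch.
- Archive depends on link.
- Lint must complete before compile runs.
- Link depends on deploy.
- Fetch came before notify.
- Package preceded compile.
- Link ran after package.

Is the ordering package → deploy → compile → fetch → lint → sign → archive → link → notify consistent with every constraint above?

no

The constraints require link before archive, but in the proposed sequence archive appears ahead of link. That one violation is enough.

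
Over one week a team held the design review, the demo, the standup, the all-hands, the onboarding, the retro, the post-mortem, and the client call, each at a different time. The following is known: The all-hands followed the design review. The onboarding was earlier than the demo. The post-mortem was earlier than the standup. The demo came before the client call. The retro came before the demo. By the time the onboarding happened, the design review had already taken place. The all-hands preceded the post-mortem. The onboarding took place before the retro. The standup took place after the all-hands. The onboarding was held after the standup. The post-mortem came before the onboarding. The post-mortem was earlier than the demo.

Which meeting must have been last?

Every other meeting has a chain of constraints placing it before the client call, so the client call is last.

the client call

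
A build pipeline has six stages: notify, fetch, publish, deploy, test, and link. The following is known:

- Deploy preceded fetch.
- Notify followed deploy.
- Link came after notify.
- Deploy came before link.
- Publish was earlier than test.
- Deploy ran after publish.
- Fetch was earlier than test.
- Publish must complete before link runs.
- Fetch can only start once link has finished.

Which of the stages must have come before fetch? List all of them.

deploy, link, notify, publish

Directly stated before fetch: deploy and link.
Notify reaches fetch via notify → link → fetch.
Publish reaches fetch via publish → link → fetch.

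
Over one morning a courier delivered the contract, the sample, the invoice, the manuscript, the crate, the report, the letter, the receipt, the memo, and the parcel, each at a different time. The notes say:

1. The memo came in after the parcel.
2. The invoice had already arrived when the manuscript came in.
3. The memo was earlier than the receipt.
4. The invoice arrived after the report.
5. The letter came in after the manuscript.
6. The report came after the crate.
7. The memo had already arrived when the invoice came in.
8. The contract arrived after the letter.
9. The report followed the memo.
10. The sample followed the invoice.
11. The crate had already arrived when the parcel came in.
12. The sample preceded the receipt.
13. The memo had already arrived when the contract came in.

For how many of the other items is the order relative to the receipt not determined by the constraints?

3

Forced before the receipt: the crate, the invoice, the memo, the parcel, the report, and the sample.
That leaves the contract, the letter, and the manuscript with no forced order relative to the receipt — 3.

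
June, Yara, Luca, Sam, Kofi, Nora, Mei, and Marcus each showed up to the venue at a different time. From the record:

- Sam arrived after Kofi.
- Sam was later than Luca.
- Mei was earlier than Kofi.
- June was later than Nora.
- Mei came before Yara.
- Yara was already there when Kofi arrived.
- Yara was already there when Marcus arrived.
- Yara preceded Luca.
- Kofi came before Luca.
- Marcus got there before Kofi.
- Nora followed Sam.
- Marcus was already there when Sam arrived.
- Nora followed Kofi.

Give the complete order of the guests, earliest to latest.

Mei, Yara, Marcus, Kofi, Luca, Sam, Nora, June

The constraints fix every adjacent pair, so only one ordering works:
Mei → Yara → Marcus → Kofi → Luca → Sam → Nora → June.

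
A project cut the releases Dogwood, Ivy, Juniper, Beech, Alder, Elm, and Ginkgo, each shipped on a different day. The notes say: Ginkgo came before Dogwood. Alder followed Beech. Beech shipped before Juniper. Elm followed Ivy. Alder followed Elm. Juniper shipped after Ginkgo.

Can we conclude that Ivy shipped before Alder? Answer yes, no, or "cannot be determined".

yes

Chain the constraints: Ivy → Elm → Alder. Each link is directly stated, so Ivy comes before Alder.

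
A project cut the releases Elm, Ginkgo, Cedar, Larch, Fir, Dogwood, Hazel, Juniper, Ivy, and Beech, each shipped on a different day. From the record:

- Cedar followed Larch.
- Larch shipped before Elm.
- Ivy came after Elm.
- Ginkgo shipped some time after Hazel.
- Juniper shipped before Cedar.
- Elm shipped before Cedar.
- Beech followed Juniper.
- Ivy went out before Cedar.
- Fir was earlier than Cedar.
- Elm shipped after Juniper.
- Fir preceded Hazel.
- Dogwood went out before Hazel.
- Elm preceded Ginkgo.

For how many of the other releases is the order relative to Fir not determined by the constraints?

Forced after Fir: Cedar, Ginkgo, and Hazel.
That leaves Beech, Dogwood, Elm, Ivy, Juniper, and Larch with no forced order relative to Fir — 6.

6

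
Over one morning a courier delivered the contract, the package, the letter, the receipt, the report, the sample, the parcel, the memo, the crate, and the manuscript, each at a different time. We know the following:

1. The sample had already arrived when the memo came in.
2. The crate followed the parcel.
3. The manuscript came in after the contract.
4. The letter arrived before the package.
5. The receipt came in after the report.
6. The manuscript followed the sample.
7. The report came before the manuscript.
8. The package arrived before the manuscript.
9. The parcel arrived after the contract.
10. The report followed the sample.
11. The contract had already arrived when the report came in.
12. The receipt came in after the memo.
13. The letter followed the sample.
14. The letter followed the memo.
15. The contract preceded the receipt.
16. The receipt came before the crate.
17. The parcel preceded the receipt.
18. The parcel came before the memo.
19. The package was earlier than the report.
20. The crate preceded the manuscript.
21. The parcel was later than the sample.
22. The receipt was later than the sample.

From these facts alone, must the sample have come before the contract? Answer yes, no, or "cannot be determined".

No chain of stated constraints runs from the sample to the contract, and none runs from the contract to the sample either.
So the relative order of the sample and the contract is not fixed by the given facts.

cannot be determined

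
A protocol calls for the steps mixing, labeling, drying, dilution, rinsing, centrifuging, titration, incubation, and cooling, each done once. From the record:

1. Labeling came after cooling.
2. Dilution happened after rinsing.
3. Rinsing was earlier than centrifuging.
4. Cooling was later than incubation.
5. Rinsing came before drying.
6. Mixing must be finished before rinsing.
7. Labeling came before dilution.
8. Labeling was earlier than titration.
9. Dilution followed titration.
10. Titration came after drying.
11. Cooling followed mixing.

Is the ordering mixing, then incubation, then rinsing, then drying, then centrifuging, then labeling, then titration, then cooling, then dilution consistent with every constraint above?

The constraints require cooling before labeling, but in the proposed sequence labeling appears ahead of cooling. That one violation is enough.

no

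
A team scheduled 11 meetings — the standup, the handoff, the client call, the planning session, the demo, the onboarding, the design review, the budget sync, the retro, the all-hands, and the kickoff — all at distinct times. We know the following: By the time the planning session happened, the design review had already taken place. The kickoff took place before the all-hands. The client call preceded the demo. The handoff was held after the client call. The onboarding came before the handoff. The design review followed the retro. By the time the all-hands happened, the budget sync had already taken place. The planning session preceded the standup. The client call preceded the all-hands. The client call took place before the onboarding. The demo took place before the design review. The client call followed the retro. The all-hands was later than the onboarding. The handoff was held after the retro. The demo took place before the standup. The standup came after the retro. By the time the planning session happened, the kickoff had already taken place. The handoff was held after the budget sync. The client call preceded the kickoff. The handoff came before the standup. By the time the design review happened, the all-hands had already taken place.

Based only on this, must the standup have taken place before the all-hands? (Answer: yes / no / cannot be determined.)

no

Tracing the constraints gives the all-hands → the design review → the planning session → the standup, so the all-hands must come before the standup.
That means the standup cannot be before the all-hands.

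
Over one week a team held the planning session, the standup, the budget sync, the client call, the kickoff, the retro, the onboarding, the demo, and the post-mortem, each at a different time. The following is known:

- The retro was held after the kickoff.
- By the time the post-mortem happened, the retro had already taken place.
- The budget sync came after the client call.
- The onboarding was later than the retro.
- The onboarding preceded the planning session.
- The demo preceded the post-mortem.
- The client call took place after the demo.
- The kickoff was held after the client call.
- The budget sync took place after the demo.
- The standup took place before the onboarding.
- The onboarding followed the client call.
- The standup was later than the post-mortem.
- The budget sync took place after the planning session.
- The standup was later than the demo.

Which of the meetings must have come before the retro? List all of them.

the client call, the demo, the kickoff

Directly stated before the retro: the kickoff.
The client call reaches the retro via the client call → the kickoff → the retro.
The demo reaches the retro via the demo → the client call → the kickoff → the retro.
No chain forces the planning session (or any of the others) ahead of the retro.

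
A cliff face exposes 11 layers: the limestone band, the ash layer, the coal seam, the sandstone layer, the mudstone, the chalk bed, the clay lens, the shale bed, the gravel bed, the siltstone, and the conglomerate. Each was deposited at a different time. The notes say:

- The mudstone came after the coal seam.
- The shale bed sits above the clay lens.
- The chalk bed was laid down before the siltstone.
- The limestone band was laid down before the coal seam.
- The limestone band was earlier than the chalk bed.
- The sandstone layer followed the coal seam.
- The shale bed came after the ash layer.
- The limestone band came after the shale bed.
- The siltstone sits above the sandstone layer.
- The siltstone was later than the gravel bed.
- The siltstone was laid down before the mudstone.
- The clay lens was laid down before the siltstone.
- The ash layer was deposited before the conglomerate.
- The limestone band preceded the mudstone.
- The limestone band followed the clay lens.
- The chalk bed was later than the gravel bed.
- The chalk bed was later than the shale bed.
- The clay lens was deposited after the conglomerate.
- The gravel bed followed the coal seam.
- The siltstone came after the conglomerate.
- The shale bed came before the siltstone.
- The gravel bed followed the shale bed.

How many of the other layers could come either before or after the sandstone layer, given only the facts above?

2

Forced before the sandstone layer: the ash layer, the clay lens, the coal seam, the conglomerate, the limestone band, and the shale bed; forced after the sandstone layer: the mudstone and the siltstone.
That leaves the chalk bed and the gravel bed with no forced order relative to the sandstone layer — 2.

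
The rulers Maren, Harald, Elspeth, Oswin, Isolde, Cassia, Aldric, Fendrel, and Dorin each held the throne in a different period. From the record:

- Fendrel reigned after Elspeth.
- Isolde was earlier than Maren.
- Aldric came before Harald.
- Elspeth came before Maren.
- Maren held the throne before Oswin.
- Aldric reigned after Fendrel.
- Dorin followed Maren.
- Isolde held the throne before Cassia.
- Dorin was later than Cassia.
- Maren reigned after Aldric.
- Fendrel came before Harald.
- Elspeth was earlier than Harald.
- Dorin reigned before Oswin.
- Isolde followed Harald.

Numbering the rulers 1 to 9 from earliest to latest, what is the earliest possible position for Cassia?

6

Aldric, Elspeth, Fendrel, Harald, and Isolde must all come before Cassia — 5 forced predecessors.
Nothing else is forced ahead of Cassia, so their earliest slot is position 5 + 1 = 6.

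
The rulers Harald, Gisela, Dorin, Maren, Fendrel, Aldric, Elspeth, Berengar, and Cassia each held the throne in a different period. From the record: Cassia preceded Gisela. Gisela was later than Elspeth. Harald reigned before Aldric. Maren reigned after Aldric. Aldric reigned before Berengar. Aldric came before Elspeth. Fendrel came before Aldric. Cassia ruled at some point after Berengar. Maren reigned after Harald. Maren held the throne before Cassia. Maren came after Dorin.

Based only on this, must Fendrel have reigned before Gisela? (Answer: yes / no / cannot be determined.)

yes

Chain the constraints: Fendrel → Aldric → Elspeth → Gisela. Each link is directly stated, so Fendrel comes before Gisela.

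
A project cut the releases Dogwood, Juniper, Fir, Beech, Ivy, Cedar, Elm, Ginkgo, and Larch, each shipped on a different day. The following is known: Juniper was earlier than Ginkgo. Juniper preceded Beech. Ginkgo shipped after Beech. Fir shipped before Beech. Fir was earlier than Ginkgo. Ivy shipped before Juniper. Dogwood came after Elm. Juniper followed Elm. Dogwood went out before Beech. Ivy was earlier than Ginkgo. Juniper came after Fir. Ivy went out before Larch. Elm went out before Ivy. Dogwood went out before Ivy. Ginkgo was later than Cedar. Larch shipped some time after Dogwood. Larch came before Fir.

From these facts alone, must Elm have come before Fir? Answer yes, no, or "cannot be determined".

yes

Chain the constraints: Elm → Ivy → Larch → Fir. Each link is directly stated, so Elm comes before Fir.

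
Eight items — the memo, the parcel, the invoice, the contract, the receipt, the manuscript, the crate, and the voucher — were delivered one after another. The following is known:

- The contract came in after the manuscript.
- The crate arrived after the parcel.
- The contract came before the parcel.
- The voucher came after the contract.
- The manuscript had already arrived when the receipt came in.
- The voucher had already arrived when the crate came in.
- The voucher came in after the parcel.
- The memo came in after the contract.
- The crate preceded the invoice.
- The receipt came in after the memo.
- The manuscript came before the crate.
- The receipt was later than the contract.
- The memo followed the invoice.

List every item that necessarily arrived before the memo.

Directly stated before the memo: the contract and the invoice.
The crate reaches the memo via the crate → the invoice → the memo.
The manuscript reaches the memo via the manuscript → the contract → the memo.
The parcel reaches the memo via the parcel → the crate → the invoice → the memo.
Likewise the voucher reaches the memo by chaining the stated constraints.
No chain forces the receipt ahead of the memo.

the contract, the crate, the invoice, the manuscript, the parcel, the voucher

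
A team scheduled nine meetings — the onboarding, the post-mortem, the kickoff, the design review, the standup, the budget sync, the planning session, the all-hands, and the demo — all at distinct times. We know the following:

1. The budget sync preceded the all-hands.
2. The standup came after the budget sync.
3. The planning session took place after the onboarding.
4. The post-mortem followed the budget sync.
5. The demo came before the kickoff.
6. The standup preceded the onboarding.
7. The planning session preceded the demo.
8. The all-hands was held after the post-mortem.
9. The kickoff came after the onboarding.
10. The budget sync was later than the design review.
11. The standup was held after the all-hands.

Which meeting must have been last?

Every other meeting has a chain of constraints placing it before the kickoff, so the kickoff is last.

the kickoff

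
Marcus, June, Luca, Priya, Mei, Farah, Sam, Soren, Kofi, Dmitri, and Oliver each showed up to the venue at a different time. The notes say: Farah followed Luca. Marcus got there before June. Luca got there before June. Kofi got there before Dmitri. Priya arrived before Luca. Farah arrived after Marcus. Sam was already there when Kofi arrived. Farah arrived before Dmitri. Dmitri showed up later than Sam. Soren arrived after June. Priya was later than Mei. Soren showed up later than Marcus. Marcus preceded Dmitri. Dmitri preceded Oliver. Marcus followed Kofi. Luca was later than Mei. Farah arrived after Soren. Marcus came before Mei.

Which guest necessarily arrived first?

Sam has a chain of constraints placing them before every other guest, so Sam must be first.

Sam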